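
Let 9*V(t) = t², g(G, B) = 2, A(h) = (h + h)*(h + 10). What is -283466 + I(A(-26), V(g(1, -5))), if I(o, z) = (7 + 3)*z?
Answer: -2551154/9 ≈ -2.8346e+5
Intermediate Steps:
A(h) = 2*h*(10 + h) (A(h) = (2*h)*(10 + h) = 2*h*(10 + h))
V(t) = t²/9
I(o, z) = 10*z
-283466 + I(A(-26), V(g(1, -5))) = -283466 + 10*((⅑)*2²) = -283466 + 10*((⅑)*4) = -283466 + 10*(4/9) = -283466 + 40/9 = -2551154/9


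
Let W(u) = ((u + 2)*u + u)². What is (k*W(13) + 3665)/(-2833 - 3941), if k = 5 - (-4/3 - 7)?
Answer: -1741555/20322 ≈ -85.698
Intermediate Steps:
k = 40/3 (k = 5 - (-4*⅓ - 7) = 5 - (-4/3 - 7) = 5 - 1*(-25/3) = 5 + 25/3 = 40/3 ≈ 13.333)
W(u) = (u + u*(2 + u))² (W(u) = ((2 + u)*u + u)² = (u*(2 + u) + u)² = (u + u*(2 + u))²)
(k*W(13) + 3665)/(-2833 - 3941) = (40*(13²*(3 + 13)²)/3 + 3665)/(-2833 - 3941) = (40*(169*16²)/3 + 3665)/(-6774) = (40*(169*256)/3 + 3665)*(-1/6774) = ((40/3)*43264 + 3665)*(-1/6774) = (1730560/3 + 3665)*(-1/6774) = (1741555/3)*(-1/6774) = -1741555/20322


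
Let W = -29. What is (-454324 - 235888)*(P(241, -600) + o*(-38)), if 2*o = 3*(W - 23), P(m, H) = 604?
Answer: -2462676416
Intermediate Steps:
o = -78 (o = (3*(-29 - 23))/2 = (3*(-52))/2 = (1/2)*(-156) = -78)
(-454324 - 235888)*(P(241, -600) + o*(-38)) = (-454324 - 235888)*(604 - 78*(-38)) = -690212*(604 + 2964) = -690212*3568 = -2462676416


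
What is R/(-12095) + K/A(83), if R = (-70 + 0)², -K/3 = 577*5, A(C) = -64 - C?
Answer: 6930795/118531 ≈ 58.472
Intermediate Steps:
K = -8655 (K = -1731*5 = -3*2885 = -8655)
R = 4900 (R = (-70)² = 4900)
R/(-12095) + K/A(83) = 4900/(-12095) - 8655/(-64 - 1*83) = 4900*(-1/12095) - 8655/(-64 - 83) = -980/2419 - 8655/(-147) = -980/2419 - 8655*(-1/147) = -980/2419 + 2885/49 = 6930795/118531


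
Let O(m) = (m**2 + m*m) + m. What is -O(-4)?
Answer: -28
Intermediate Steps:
O(m) = m + 2*m**2 (O(m) = (m**2 + m**2) + m = 2*m**2 + m = m + 2*m**2)
-O(-4) = -(-4)*(1 + 2*(-4)) = -(-4)*(1 - 8) = -(-4)*(-7) = -1*28 = -28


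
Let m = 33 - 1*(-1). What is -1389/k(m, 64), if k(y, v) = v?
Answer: -1389/64 ≈ -21.703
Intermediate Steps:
m = 34 (m = 33 + 1 = 34)
-1389/k(m, 64) = -1389/64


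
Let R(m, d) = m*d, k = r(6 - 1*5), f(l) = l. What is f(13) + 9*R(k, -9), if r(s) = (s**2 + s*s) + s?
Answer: -230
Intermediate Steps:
r(s) = s + 2*s**2 (r(s) = (s**2 + s**2) + s = 2*s**2 + s = s + 2*s**2)
k = 3 (k = (6 - 1*5)*(1 + 2*(6 - 1*5)) = (6 - 5)*(1 + 2*(6 - 5)) = 1*(1 + 2*1) = 1*(1 + 2) = 1*3 = 3)
R(m, d) = d*m
f(13) + 9*R(k, -9) = 13 + 9*(-9*3) = 13 + 9*(-27) = 13 - 243 = -230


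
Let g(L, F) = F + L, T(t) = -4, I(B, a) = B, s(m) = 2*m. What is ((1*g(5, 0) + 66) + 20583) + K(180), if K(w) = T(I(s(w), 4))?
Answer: 20650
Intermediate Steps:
K(w) = -4
((1*g(5, 0) + 66) + 20583) + K(180) = ((1*(0 + 5) + 66) + 20583) - 4 = ((1*5 + 66) + 20583) - 4 = ((5 + 66) + 20583) - 4 = (71 + 20583) - 4 = 20654 - 4 = 20650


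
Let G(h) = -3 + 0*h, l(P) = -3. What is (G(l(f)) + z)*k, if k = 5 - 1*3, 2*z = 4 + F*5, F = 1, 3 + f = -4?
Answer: 3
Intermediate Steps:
f = -7 (f = -3 - 4 = -7)
z = 9/2 (z = (4 + 1*5)/2 = (4 + 5)/2 = (½)*9 = 9/2 ≈ 4.5000)
k = 2 (k = 5 - 3 = 2)
G(h) = -3 (G(h) = -3 + 0 = -3)
(G(l(f)) + z)*k = (-3 + 9/2)*2 = (3/2)*2 = 3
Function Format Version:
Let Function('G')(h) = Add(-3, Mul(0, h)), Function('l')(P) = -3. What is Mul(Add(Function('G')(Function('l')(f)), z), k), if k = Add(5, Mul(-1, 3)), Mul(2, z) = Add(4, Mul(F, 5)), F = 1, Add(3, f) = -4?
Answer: 3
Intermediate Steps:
f = -7 (f = Add(-3, -4) = -7)
z = Rational(9, 2) (z = Mul(Rational(1, 2), Add(4, Mul(1, 5))) = Mul(Rational(1, 2), Add(4, 5)) = Mul(Rational(1, 2), 9) = Rational(9, 2) ≈ 4.5000)
k = 2 (k = Add(5, -3) = 2)
Function('G')(h) = -3 (Function('G')(h) = Add(-3, 0) = -3)
Mul(Add(Function('G')(Function('l')(f)), z), k) = Mul(Add(-3, Rational(9, 2)), 2) = Mul(Rational(3, 2), 2) = 3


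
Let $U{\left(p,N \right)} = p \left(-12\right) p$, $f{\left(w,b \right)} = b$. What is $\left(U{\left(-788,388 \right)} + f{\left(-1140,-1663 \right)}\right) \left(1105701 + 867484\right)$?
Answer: $-14706130046335$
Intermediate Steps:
$U{\left(p,N \right)} = - 12 p^{2}$ ($U{\left(p,N \right)} = - 12 p p = - 12 p^{2}$)
$\left(U{\left(-788,388 \right)} + f{\left(-1140,-1663 \right)}\right) \left(1105701 + 867484\right) = \left(- 12 \left(-788\right)^{2} - 1663\right) \left(1105701 + 867484\right) = \left(\left(-12\right) 620944 - 1663\right) 1973185 = \left(-7451328 - 1663\right) 1973185 = \left(-7452991\right) 1973185 = -14706130046335$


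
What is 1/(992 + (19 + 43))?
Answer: 1/1054 ≈ 0.00094877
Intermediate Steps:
1/(992 + (19 + 43)) = 1/(992 + 62) = 1/1054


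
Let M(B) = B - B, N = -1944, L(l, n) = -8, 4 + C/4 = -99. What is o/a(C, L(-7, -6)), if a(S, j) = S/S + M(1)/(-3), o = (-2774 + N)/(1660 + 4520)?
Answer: -2359/3090 ≈ -0.76343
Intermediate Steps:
C = -412 (C = -16 + 4*(-99) = -16 - 396 = -412)
M(B) = 0
o = -2359/3090 (o = (-2774 - 1944)/(1660 + 4520) = -4718/6180 = -4718*1/6180 = -2359/3090 ≈ -0.76343)
a(S, j) = 1 (a(S, j) = S/S + 0/(-3) = 1 + 0*(-⅓) = 1 + 0 = 1)
o/a(C, L(-7, -6)) = -2359/3090/1 = -2359/3090*1 = -2359/3090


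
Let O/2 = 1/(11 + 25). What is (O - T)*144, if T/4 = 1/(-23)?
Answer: 760/23 ≈ 33.043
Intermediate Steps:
T = -4/23 (T = 4/(-23) = 4*(-1/23) = -4/23 ≈ -0.17391)
O = 1/18 (O = 2/(11 + 25) = 2/36 = 2*(1/36) = 1/18 ≈ 0.055556)
(O - T)*144 = (1/18 - 1*(-4/23))*144 = (1/18 + 4/23)*144 = (95/414)*144 = 760/23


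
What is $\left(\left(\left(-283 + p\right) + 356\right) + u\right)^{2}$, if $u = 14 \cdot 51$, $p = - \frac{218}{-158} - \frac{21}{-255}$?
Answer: $\frac{28031973797529}{45091225} \approx 6.2167 \cdot 10^{5}$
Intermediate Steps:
$p = \frac{9818}{6715}$ ($p = \left(-218\right) \left(- \frac{1}{158}\right) - - \frac{7}{85} = \frac{109}{79} + \frac{7}{85} = \frac{9818}{6715} \approx 1.4621$)
$u = 714$
$\left(\left(\left(-283 + p\right) + 356\right) + u\right)^{2} = \left(\left(\left(-283 + \frac{9818}{6715}\right) + 356\right) + 714\right)^{2} = \left(\left(- \frac{1890527}{6715} + 356\right) + 714\right)^{2} = \left(\frac{500013}{6715} + 714\right)^{2} = \left(\frac{5294523}{6715}\right)^{2} = \frac{28031973797529}{45091225}$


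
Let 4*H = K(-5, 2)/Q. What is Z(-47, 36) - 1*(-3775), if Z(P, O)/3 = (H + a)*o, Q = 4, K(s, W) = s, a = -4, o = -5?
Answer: 61435/16 ≈ 3839.7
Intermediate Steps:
H = -5/16 (H = (-5/4)/4 = (-5*¼)/4 = (¼)*(-5/4) = -5/16 ≈ -0.31250)
Z(P, O) = 1035/16 (Z(P, O) = 3*((-5/16 - 4)*(-5)) = 3*(-69/16*(-5)) = 3*(345/16) = 1035/16)
Z(-47, 36) - 1*(-3775) = 1035/16 - 1*(-3775) = 1035/16 + 3775 = 61435/16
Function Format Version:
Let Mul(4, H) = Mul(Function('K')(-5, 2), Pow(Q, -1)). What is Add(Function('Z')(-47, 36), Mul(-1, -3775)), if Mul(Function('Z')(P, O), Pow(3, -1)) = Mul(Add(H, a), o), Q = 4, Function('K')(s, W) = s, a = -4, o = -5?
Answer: Rational(61435, 16) ≈ 3839.7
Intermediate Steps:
H = Rational(-5, 16) (H = Mul(Rational(1, 4), Mul(-5, Pow(4, -1))) = Mul(Rational(1, 4), Mul(-5, Rational(1, 4))) = Mul(Rational(1, 4), Rational(-5, 4)) = Rational(-5, 16) ≈ -0.31250)
Function('Z')(P, O) = Rational(1035, 16) (Function('Z')(P, O) = Mul(3, Mul(Add(Rational(-5, 16), -4), -5)) = Mul(3, Mul(Rational(-69, 16), -5)) = Mul(3, Rational(345, 16)) = Rational(1035, 16))
Add(Function('Z')(-47, 36), Mul(-1, -3775)) = Add(Rational(1035, 16), Mul(-1, -3775)) = Add(Rational(1035, 16), 3775) = Rational(61435, 16)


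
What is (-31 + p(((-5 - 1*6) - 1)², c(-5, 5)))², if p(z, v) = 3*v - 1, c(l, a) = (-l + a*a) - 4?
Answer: 2116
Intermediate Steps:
c(l, a) = -4 + a² - l (c(l, a) = (-l + a²) - 4 = (a² - l) - 4 = -4 + a² - l)
p(z, v) = -1 + 3*v
(-31 + p(((-5 - 1*6) - 1)², c(-5, 5)))² = (-31 + (-1 + 3*(-4 + 5² - 1*(-5))))² = (-31 + (-1 + 3*(-4 + 25 + 5)))² = (-31 + (-1 + 3*26))² = (-31 + (-1 + 78))² = (-31 + 77)² = 46² = 2116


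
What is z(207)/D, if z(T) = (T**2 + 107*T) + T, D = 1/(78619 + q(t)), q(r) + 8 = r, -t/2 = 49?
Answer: 5119440165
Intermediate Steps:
t = -98 (t = -2*49 = -98)
q(r) = -8 + r
D = 1/78513 (D = 1/(78619 + (-8 - 98)) = 1/(78619 - 106) = 1/78513 ≈ 1.2737e-5)
z(T) = T**2 + 108*T
z(207)/D = (207*(108 + 207))/(1/78513) = (207*315)*78513 = 65205*78513 = 5119440165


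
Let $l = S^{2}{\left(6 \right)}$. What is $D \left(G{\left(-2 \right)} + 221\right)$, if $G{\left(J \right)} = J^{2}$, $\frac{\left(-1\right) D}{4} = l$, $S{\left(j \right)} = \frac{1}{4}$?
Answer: $- \frac{225}{4} \approx -56.25$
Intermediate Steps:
$S{\left(j \right)} = \frac{1}{4}$
$l = \frac{1}{16}$ ($l = \left(\frac{1}{4}\right)^{2} = \frac{1}{16} \approx 0.0625$)
$D = - \frac{1}{4}$ ($D = \left(-4\right) \frac{1}{16} = - \frac{1}{4} \approx -0.25$)
$D \left(G{\left(-2 \right)} + 221\right) = - \frac{\left(-2\right)^{2} + 221}{4} = - \frac{4 + 221}{4} = \left(- \frac{1}{4}\right) 225 = - \frac{225}{4}$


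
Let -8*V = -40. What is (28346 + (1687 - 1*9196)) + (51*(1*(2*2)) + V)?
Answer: 21046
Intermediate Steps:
V = 5 (V = -⅛*(-40) = 5)
(28346 + (1687 - 1*9196)) + (51*(1*(2*2)) + V) = (28346 + (1687 - 1*9196)) + (51*(1*(2*2)) + 5) = (28346 + (1687 - 9196)) + (51*(1*4) + 5) = (28346 - 7509) + (51*4 + 5) = 20837 + (204 + 5) = 20837 + 209 = 21046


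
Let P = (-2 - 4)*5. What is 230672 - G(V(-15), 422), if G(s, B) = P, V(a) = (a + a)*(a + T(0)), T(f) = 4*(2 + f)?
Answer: 230702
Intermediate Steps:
T(f) = 8 + 4*f
V(a) = 2*a*(8 + a) (V(a) = (a + a)*(a + (8 + 4*0)) = (2*a)*(a + (8 + 0)) = (2*a)*(a + 8) = (2*a)*(8 + a) = 2*a*(8 + a))
P = -30 (P = -6*5 = -30)
G(s, B) = -30
230672 - G(V(-15), 422) = 230672 - 1*(-30) = 230672 + 30 = 230702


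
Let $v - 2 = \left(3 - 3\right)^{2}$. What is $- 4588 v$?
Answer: $-9176$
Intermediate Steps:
$v = 2$ ($v = 2 + \left(3 - 3\right)^{2} = 2 + 0^{2} = 2 + 0 = 2$)
$- 4588 v = \left(-4588\right) 2 = -9176$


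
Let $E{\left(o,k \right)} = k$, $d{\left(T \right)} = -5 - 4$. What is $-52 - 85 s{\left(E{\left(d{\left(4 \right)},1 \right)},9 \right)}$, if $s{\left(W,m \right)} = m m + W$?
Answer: $-7022$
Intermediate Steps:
$d{\left(T \right)} = -9$ ($d{\left(T \right)} = -5 - 4 = -9$)
$s{\left(W,m \right)} = W + m^{2}$ ($s{\left(W,m \right)} = m^{2} + W = W + m^{2}$)
$-52 - 85 s{\left(E{\left(d{\left(4 \right)},1 \right)},9 \right)} = -52 - 85 \left(1 + 9^{2}\right) = -52 - 85 \left(1 + 81\right) = -52 - 6970 = -7022$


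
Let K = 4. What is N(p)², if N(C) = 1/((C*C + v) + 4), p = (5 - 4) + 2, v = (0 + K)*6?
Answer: 1/1369 ≈ 0.00073046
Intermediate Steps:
v = 24 (v = (0 + 4)*6 = 4*6 = 24)
p = 3 (p = 1 + 2 = 3)
N(C) = 1/(28 + C²) (N(C) = 1/((C*C + 24) + 4) = 1/((C² + 24) + 4) = 1/((24 + C²) + 4) = 1/(28 + C²))
N(p)² = (1/(28 + 3²))² = (1/(28 + 9))² = (1/37)² = 1/1369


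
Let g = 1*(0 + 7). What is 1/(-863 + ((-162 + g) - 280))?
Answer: -1/1298 ≈ -0.00077042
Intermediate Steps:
g = 7 (g = 1*7 = 7)
1/(-863 + ((-162 + g) - 280)) = 1/(-863 + ((-162 + 7) - 280)) = 1/(-863 + (-155 - 280)) = 1/(-863 - 435) = 1/(-1298) = -1/1298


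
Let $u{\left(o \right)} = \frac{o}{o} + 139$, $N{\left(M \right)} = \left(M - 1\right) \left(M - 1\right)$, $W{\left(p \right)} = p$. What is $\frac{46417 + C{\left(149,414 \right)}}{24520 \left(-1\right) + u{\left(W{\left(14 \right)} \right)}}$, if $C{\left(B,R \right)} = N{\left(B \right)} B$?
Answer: $- \frac{3310113}{24380} \approx -135.77$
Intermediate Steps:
$N{\left(M \right)} = \left(-1 + M\right)^{2}$ ($N{\left(M \right)} = \left(-1 + M\right) \left(-1 + M\right) = \left(-1 + M\right)^{2}$)
$u{\left(o \right)} = 140$ ($u{\left(o \right)} = 1 + 139 = 140$)
$C{\left(B,R \right)} = B \left(-1 + B\right)^{2}$ ($C{\left(B,R \right)} = \left(-1 + B\right)^{2} B = B \left(-1 + B\right)^{2}$)
$\frac{46417 + C{\left(149,414 \right)}}{24520 \left(-1\right) + u{\left(W{\left(14 \right)} \right)}} = \frac{46417 + 149 \left(-1 + 149\right)^{2}}{24520 \left(-1\right) + 140} = \frac{46417 + 149 \cdot 148^{2}}{-24520 + 140} = \frac{46417 + 149 \cdot 21904}{-24380} = \left(46417 + 3263696\right) \left(- \frac{1}{24380}\right) = 3310113 \left(- \frac{1}{24380}\right) = - \frac{3310113}{24380}$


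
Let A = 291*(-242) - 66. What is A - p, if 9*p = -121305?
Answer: -171029/3 ≈ -57010.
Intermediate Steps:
p = -40435/3 (p = (1/9)*(-121305) = -40435/3 ≈ -13478.)
A = -70488 (A = -70422 - 66 = -70488)
A - p = -70488 - 1*(-40435/3) = -70488 + 40435/3 = -171029/3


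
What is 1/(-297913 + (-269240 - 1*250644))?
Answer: -1/817797 ≈ -1.2228e-6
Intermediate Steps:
1/(-297913 + (-269240 - 1*250644)) = 1/(-297913 + (-269240 - 250644)) = 1/(-297913 - 519884) = 1/(-817797) = -1/817797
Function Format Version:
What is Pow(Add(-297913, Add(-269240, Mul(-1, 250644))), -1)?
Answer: Rational(-1, 817797) ≈ -1.2228e-6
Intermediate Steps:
Pow(Add(-297913, Add(-269240, Mul(-1, 250644))), -1) = Pow(Add(-297913, Add(-269240, -250644)), -1) = Pow(Add(-297913, -519884), -1) = Pow(-817797, -1) = Rational(-1, 817797)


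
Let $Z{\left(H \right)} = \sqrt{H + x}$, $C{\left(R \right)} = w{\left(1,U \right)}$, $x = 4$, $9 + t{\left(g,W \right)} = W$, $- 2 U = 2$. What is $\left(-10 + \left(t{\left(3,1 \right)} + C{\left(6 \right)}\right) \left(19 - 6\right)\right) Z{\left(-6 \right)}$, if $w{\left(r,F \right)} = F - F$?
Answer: $- 114 i \sqrt{2} \approx - 161.22 i$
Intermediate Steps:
$U = -1$ ($U = \left(- \frac{1}{2}\right) 2 = -1$)
$t{\left(g,W \right)} = -9 + W$
$w{\left(r,F \right)} = 0$
$C{\left(R \right)} = 0$
$Z{\left(H \right)} = \sqrt{4 + H}$ ($Z{\left(H \right)} = \sqrt{H + 4} = \sqrt{4 + H}$)
$\left(-10 + \left(t{\left(3,1 \right)} + C{\left(6 \right)}\right) \left(19 - 6\right)\right) Z{\left(-6 \right)} = \left(-10 + \left(\left(-9 + 1\right) + 0\right) \left(19 - 6\right)\right) \sqrt{4 - 6} = \left(-10 + \left(-8 + 0\right) 13\right) \sqrt{-2} = \left(-10 - 104\right) i \sqrt{2} = - 114 i \sqrt{2}$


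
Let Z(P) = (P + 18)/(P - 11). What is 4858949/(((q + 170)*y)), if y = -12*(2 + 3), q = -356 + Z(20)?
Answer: 14576847/32720 ≈ 445.50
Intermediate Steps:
Z(P) = (18 + P)/(-11 + P)
q = -3166/9 (q = -356 + (18 + 20)/(-11 + 20) = -356 + 38/9 = -3166/9 ≈ -351.78)
y = -60 (y = -12*5 = -60)
4858949/(((q + 170)*y)) = 4858949/(((-3166/9 + 170)*(-60))) = 4858949/((-1636/9*(-60))) = 4858949/(32720/3) = 4858949*(3/32720) = 14576847/32720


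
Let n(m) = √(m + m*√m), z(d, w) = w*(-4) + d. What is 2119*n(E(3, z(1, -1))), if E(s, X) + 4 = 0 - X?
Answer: 6357*√(-1 - 3*I) ≈ 6609.9 - 9170.7*I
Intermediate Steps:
z(d, w) = d - 4*w (z(d, w) = -4*w + d = d - 4*w)
E(s, X) = -4 - X (E(s, X) = -4 + (0 - X) = -4 - X)
n(m) = √(m + m^(3/2))
2119*n(E(3, z(1, -1))) = 2119*√((-4 - (1 - 4*(-1))) + (-4 - (1 - 4*(-1)))^(3/2)) = 2119*√((-4 - (1 + 4)) + (-4 - (1 + 4))^(3/2)) = 2119*√((-4 - 1*5) + (-4 - 1*5)^(3/2)) = 2119*√((-4 - 5) + (-4 - 5)^(3/2)) = 2119*√(-9 + (-9)^(3/2)) = 2119*√(-9 - 27*I)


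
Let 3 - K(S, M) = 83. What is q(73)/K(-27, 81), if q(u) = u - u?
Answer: 0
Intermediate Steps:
q(u) = 0
K(S, M) = -80 (K(S, M) = 3 - 1*83 = 3 - 83 = -80)
q(73)/K(-27, 81) = 0/(-80) = 0*(-1/80) = 0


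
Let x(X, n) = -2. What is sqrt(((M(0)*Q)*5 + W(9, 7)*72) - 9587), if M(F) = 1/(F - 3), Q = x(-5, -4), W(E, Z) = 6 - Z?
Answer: I*sqrt(86901)/3 ≈ 98.263*I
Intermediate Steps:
Q = -2
M(F) = 1/(-3 + F)
sqrt(((M(0)*Q)*5 + W(9, 7)*72) - 9587) = sqrt(((-2/(-3 + 0))*5 + (6 - 1*7)*72) - 9587) = sqrt(((-2/(-3))*5 + (6 - 7)*72) - 9587) = sqrt((-1/3*(-2)*5 - 1*72) - 9587) = sqrt(((2/3)*5 - 72) - 9587) = sqrt((10/3 - 72) - 9587) = sqrt(-206/3 - 9587) = sqrt(-28967/3) = I*sqrt(86901)/3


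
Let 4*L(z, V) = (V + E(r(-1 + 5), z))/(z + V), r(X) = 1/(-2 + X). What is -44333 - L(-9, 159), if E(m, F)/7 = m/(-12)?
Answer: -638399009/14400 ≈ -44333.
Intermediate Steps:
E(m, F) = -7*m/12 (E(m, F) = 7*(m/(-12)) = 7*(m*(-1/12)) = 7*(-m/12) = -7*m/12)
L(z, V) = (-7/24 + V)/(4*(V + z)) (L(z, V) = ((V - 7/(12*(-2 + (-1 + 5))))/(z + V))/4 = ((V - 7/(12*(-2 + 4)))/(V + z))/4 = ((V - 7/12/2)/(V + z))/4 = ((V - 7/12*½)/(V + z))/4 = ((V - 7/24)/(V + z))/4 = ((-7/24 + V)/(V + z))/4 = (-7/24 + V)/(4*(V + z)))
-44333 - L(-9, 159) = -44333 - (-7/96 + (¼)*159)/(159 - 9) = -44333 - (-7/96 + 159/4)/150 = -44333 - 3809/(150*96) = -44333 - 1*3809/14400 = -44333 - 3809/14400 = -638399009/14400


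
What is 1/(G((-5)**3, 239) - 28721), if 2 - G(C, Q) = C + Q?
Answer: -1/28833 ≈ -3.4682e-5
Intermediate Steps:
G(C, Q) = 2 - C - Q (G(C, Q) = 2 - (C + Q) = 2 + (-C - Q) = 2 - C - Q)
1/(G((-5)**3, 239) - 28721) = 1/((2 - 1*(-5)**3 - 1*239) - 28721) = 1/((2 - 1*(-125) - 239) - 28721) = 1/((2 + 125 - 239) - 28721) = 1/(-112 - 28721) = 1/(-28833) = -1/28833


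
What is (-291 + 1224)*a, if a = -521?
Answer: -486093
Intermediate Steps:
(-291 + 1224)*a = (-291 + 1224)*(-521) = 933*(-521) = -486093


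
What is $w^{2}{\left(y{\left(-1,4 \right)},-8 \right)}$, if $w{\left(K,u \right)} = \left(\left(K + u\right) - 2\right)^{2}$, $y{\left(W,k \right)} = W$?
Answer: $14641$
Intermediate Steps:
$w{\left(K,u \right)} = \left(-2 + K + u\right)^{2}$
$w^{2}{\left(y{\left(-1,4 \right)},-8 \right)} = \left(\left(-2 - 1 - 8\right)^{2}\right)^{2} = \left(\left(-11\right)^{2}\right)^{2} = 121^{2} = 14641$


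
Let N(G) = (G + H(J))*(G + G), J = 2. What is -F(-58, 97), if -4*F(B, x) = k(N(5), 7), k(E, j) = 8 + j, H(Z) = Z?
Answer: 15/4 ≈ 3.7500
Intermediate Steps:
N(G) = 2*G*(2 + G) (N(G) = (G + 2)*(G + G) = (2 + G)*(2*G) = 2*G*(2 + G))
F(B, x) = -15/4 (F(B, x) = -(8 + 7)/4 = -¼*15 = -15/4)
-F(-58, 97) = -1*(-15/4) = 15/4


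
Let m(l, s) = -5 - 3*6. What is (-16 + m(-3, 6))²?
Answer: 1521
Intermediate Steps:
m(l, s) = -23 (m(l, s) = -5 - 18 = -23)
(-16 + m(-3, 6))² = (-16 - 23)² = (-39)² = 1521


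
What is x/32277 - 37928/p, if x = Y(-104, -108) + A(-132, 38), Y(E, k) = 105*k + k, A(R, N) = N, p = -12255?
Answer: 17212262/6278645 ≈ 2.7414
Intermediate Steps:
Y(E, k) = 106*k
x = -11410 (x = 106*(-108) + 38 = -11448 + 38 = -11410)
x/32277 - 37928/p = -11410/32277 - 37928/(-12255) = -11410*1/32277 - 37928*(-1/12255) = -1630/4611 + 37928/12255 = 17212262/6278645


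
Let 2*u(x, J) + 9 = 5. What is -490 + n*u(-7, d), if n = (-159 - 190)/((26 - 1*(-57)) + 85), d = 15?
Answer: -40811/84 ≈ -485.85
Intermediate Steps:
u(x, J) = -2 (u(x, J) = -9/2 + (½)*5 = -9/2 + 5/2 = -2)
n = -349/168 (n = -349/((26 + 57) + 85) = -349/(83 + 85) = -349/168 ≈ -2.0774)
-490 + n*u(-7, d) = -490 - 349/168*(-2) = -490 + 349/84 = -40811/84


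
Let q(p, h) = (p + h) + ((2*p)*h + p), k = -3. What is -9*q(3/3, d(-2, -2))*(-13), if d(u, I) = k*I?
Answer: 2340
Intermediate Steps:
d(u, I) = -3*I
q(p, h) = h + 2*p + 2*h*p (q(p, h) = (h + p) + (2*h*p + p) = (h + p) + (p + 2*h*p) = h + 2*p + 2*h*p)
-9*q(3/3, d(-2, -2))*(-13) = -9*(-3*(-2) + 2*(3/3) + 2*(-3*(-2))*(3/3))*(-13) = -9*(6 + 2*(3*(1/3)) + 2*6*(3*(1/3)))*(-13) = -9*(6 + 2*1 + 2*6*1)*(-13) = -9*(6 + 2 + 12)*(-13) = -9*20*(-13) = -180*(-13) = 2340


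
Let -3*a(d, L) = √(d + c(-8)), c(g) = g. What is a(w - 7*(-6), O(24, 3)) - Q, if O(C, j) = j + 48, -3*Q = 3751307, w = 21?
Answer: 3751307/3 - √55/3 ≈ 1.2504e+6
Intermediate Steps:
Q = -3751307/3 (Q = -⅓*3751307 = -3751307/3 ≈ -1.2504e+6)
O(C, j) = 48 + j
a(d, L) = -√(-8 + d)/3 (a(d, L) = -√(d - 8)/3 = -√(-8 + d)/3)
a(w - 7*(-6), O(24, 3)) - Q = -√(-8 + (21 - 7*(-6)))/3 - 1*(-3751307/3) = -√(-8 + (21 + 42))/3 + 3751307/3 = -√(-8 + 63)/3 + 3751307/3 = -√55/3 + 3751307/3 = 3751307/3 - √55/3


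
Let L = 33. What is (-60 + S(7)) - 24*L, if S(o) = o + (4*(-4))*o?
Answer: -957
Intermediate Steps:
S(o) = -15*o (S(o) = o - 16*o = -15*o)
(-60 + S(7)) - 24*L = (-60 - 15*7) - 24*33 = (-60 - 105) - 792 = -165 - 792 = -957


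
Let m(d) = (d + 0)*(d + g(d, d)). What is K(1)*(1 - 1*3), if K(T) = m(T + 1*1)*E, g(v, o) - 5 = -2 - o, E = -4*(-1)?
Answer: -48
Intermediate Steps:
E = 4
g(v, o) = 3 - o (g(v, o) = 5 + (-2 - o) = 3 - o)
m(d) = 3*d (m(d) = (d + 0)*(d + (3 - d)) = d*3 = 3*d)
K(T) = 12 + 12*T (K(T) = (3*(T + 1*1))*4 = (3*(T + 1))*4 = (3*(1 + T))*4 = (3 + 3*T)*4 = 12 + 12*T)
K(1)*(1 - 1*3) = (12 + 12*1)*(1 - 1*3) = (12 + 12)*(1 - 3) = 24*(-2) = -48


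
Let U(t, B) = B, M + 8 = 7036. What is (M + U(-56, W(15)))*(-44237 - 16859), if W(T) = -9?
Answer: -428832824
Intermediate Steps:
M = 7028 (M = -8 + 7036 = 7028)
(M + U(-56, W(15)))*(-44237 - 16859) = (7028 - 9)*(-44237 - 16859) = 7019*(-61096) = -428832824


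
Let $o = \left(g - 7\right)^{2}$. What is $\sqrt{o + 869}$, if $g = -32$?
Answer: $\sqrt{2390} \approx 48.888$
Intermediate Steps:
$o = 1521$ ($o = \left(-32 - 7\right)^{2} = \left(-39\right)^{2} = 1521$)
$\sqrt{o + 869} = \sqrt{1521 + 869} = \sqrt{2390}$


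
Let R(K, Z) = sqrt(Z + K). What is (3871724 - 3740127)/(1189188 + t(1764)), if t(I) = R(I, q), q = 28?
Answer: 5589056187/50506003484 - 131597*sqrt(7)/88385506097 ≈ 0.11066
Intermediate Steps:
R(K, Z) = sqrt(K + Z)
t(I) = sqrt(28 + I) (t(I) = sqrt(I + 28) = sqrt(28 + I))
(3871724 - 3740127)/(1189188 + t(1764)) = (3871724 - 3740127)/(1189188 + sqrt(28 + 1764)) = 131597/(1189188 + sqrt(1792)) = 131597/(1189188 + 16*sqrt(7))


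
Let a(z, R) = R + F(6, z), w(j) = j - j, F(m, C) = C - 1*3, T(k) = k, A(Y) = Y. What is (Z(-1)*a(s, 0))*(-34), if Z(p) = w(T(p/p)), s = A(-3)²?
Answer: 0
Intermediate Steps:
F(m, C) = -3 + C (F(m, C) = C - 3 = -3 + C)
w(j) = 0
s = 9 (s = (-3)² = 9)
a(z, R) = -3 + R + z (a(z, R) = R + (-3 + z) = -3 + R + z)
Z(p) = 0
(Z(-1)*a(s, 0))*(-34) = (0*(-3 + 0 + 9))*(-34) = (0*6)*(-34) = 0*(-34) = 0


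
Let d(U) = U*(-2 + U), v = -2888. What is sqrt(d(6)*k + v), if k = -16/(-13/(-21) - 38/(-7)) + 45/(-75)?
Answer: 4*I*sqrt(74745215)/635 ≈ 54.46*I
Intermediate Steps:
k = -2061/635 (k = -16/(-13*(-1/21) - 38*(-1/7)) + 45*(-1/75) = -16/(13/21 + 38/7) - 3/5 = -16/127/21 - 3/5 = -16*21/127 - 3/5 = -336/127 - 3/5 = -2061/635 ≈ -3.2457)
sqrt(d(6)*k + v) = sqrt((6*(-2 + 6))*(-2061/635) - 2888) = sqrt((6*4)*(-2061/635) - 2888) = sqrt(24*(-2061/635) - 2888) = sqrt(-49464/635 - 2888) = sqrt(-1883344/635) = 4*I*sqrt(74745215)/635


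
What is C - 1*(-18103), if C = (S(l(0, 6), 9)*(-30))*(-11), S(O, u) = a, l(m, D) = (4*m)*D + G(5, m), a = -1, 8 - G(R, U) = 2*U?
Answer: 17773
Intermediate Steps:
G(R, U) = 8 - 2*U
l(m, D) = 8 - 2*m + 4*D*m (l(m, D) = (4*m)*D + (8 - 2*m) = 4*D*m + (8 - 2*m) = 8 - 2*m + 4*D*m)
S(O, u) = -1
C = -330 (C = -1*(-30)*(-11) = 30*(-11) = -330)
C - 1*(-18103) = -330 - 1*(-18103) = -330 + 18103 = 17773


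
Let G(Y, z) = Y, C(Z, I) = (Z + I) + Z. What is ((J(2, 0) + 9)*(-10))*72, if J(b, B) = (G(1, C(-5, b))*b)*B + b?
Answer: -7920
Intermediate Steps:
C(Z, I) = I + 2*Z (C(Z, I) = (I + Z) + Z = I + 2*Z)
J(b, B) = b + B*b (J(b, B) = (1*b)*B + b = b*B + b = B*b + b = b + B*b)
((J(2, 0) + 9)*(-10))*72 = ((2*(1 + 0) + 9)*(-10))*72 = ((2*1 + 9)*(-10))*72 = ((2 + 9)*(-10))*72 = (11*(-10))*72 = -110*72 = -7920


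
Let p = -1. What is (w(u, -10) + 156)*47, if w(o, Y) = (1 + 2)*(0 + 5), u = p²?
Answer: 8037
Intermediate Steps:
u = 1 (u = (-1)² = 1)
w(o, Y) = 15 (w(o, Y) = 3*5 = 15)
(w(u, -10) + 156)*47 = (15 + 156)*47 = 171*47 = 8037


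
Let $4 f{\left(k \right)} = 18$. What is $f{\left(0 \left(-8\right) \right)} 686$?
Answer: $3087$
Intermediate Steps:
$f{\left(k \right)} = \frac{9}{2}$ ($f{\left(k \right)} = \frac{1}{4} \cdot 18 = \frac{9}{2}$)
$f{\left(0 \left(-8\right) \right)} 686 = \frac{9}{2} \cdot 686 = 3087$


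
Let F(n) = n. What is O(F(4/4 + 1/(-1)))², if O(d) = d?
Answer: 0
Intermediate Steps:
O(F(4/4 + 1/(-1)))² = (4/4 + 1/(-1))² = (4*(¼) + 1*(-1))² = (1 - 1)² = 0² = 0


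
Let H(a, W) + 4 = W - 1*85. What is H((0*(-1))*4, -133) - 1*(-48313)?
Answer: 48091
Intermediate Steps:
H(a, W) = -89 + W (H(a, W) = -4 + (W - 1*85) = -4 + (W - 85) = -4 + (-85 + W) = -89 + W)
H((0*(-1))*4, -133) - 1*(-48313) = (-89 - 133) - 1*(-48313) = -222 + 48313 = 48091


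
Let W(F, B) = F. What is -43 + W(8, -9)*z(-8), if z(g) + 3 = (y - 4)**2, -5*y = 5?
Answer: 133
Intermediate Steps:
y = -1 (y = -1/5*5 = -1)
z(g) = 22 (z(g) = -3 + (-1 - 4)**2 = -3 + (-5)**2 = -3 + 25 = 22)
-43 + W(8, -9)*z(-8) = -43 + 8*22 = -43 + 176 = 133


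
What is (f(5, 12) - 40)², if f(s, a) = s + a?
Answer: 529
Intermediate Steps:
f(s, a) = a + s
(f(5, 12) - 40)² = ((12 + 5) - 40)² = (17 - 40)² = (-23)² = 529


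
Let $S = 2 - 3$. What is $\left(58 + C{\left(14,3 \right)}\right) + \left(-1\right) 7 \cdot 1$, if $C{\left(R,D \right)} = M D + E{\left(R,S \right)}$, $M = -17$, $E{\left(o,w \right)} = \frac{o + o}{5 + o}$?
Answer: $\frac{28}{19} \approx 1.4737$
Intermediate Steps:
$S = -1$
$E{\left(o,w \right)} = \frac{2 o}{5 + o}$
$C{\left(R,D \right)} = - 17 D + \frac{2 R}{5 + R}$
$\left(58 + C{\left(14,3 \right)}\right) + \left(-1\right) 7 \cdot 1 = \left(58 + \frac{2 \cdot 14 - 51 \left(5 + 14\right)}{5 + 14}\right) + \left(-1\right) 7 \cdot 1 = \left(58 + \frac{28 - 51 \cdot 19}{19}\right) - 7 = \left(58 + \frac{28 - 969}{19}\right) - 7 = \left(58 + \frac{1}{19} \left(-941\right)\right) - 7 = \left(58 - \frac{941}{19}\right) - 7 = \frac{161}{19} - 7 = \frac{28}{19}$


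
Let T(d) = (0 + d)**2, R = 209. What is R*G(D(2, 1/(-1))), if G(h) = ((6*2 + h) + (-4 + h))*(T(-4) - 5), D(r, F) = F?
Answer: 13794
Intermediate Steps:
T(d) = d**2
G(h) = 88 + 22*h (G(h) = ((6*2 + h) + (-4 + h))*((-4)**2 - 5) = ((12 + h) + (-4 + h))*(16 - 5) = (8 + 2*h)*11 = 88 + 22*h)
R*G(D(2, 1/(-1))) = 209*(88 + 22/(-1)) = 209*(88 + 22*(-1)) = 209*(88 - 22) = 209*66 = 13794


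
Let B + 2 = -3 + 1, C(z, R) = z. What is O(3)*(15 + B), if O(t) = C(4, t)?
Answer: 44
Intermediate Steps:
O(t) = 4
B = -4 (B = -2 + (-3 + 1) = -2 - 2 = -4)
O(3)*(15 + B) = 4*(15 - 4) = 4*11 = 44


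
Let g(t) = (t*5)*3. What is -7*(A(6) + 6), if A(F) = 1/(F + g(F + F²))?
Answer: -26719/636 ≈ -42.011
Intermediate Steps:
g(t) = 15*t (g(t) = (5*t)*3 = 15*t)
A(F) = 1/(15*F² + 16*F) (A(F) = 1/(F + 15*(F + F²)) = 1/(F + (15*F + 15*F²)) = 1/(15*F² + 16*F))
-7*(A(6) + 6) = -7*(1/(6*(16 + 15*6)) + 6) = -7*(1/(6*(16 + 90)) + 6) = -7*((⅙)/106 + 6) = -7*((⅙)*(1/106) + 6) = -7*(1/636 + 6) = -7*3817/636 = -26719/636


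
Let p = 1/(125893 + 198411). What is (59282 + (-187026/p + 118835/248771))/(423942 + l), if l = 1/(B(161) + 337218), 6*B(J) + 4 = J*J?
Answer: -10306756340338727295525/72040146453749692 ≈ -1.4307e+5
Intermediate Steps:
B(J) = -⅔ + J²/6 (B(J) = -⅔ + (J*J)/6 = -⅔ + J²/6)
l = 2/683075 (l = 1/((-⅔ + (⅙)*161²) + 337218) = 1/((-⅔ + (⅙)*25921) + 337218) = 1/((-⅔ + 25921/6) + 337218) = 1/(8639/2 + 337218) = 1/(683075/2) = 2/683075 ≈ 2.9279e-6)
p = 1/324304 ≈ 3.0835e-6
(59282 + (-187026/p + 118835/248771))/(423942 + l) = (59282 + (-187026/1/324304 + 118835/248771))/(423942 + 2/683075) = (59282 + (-187026*324304 + 118835*(1/248771)))/(289584181652/683075) = (59282 + (-60653279904 + 118835/248771))*(683075/289584181652) = (59282 - 15088777094879149/248771)*(683075/289584181652) = -15088762347236727/248771*683075/289584181652 = -10306756340338727295525/72040146453749692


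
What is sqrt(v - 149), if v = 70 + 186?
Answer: sqrt(107) ≈ 10.344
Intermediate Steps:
v = 256
sqrt(v - 149) = sqrt(256 - 149) = sqrt(107)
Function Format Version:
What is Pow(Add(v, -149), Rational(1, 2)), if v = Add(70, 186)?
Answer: Pow(107, Rational(1, 2)) ≈ 10.344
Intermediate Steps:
v = 256
Pow(Add(v, -149), Rational(1, 2)) = Pow(Add(256, -149), Rational(1, 2)) = Pow(107, Rational(1, 2))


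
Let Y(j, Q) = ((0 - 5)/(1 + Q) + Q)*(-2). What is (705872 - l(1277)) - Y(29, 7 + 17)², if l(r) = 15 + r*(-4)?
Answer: 17717481/25 ≈ 7.0870e+5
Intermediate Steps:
l(r) = 15 - 4*r
Y(j, Q) = -2*Q + 10/(1 + Q) (Y(j, Q) = (-5/(1 + Q) + Q)*(-2) = (Q - 5/(1 + Q))*(-2) = -2*Q + 10/(1 + Q))
(705872 - l(1277)) - Y(29, 7 + 17)² = (705872 - (15 - 4*1277)) - (2*(5 - (7 + 17) - (7 + 17)²)/(1 + (7 + 17)))² = (705872 - (15 - 5108)) - (2*(5 - 1*24 - 1*24²)/(1 + 24))² = (705872 - 1*(-5093)) - (2*(5 - 24 - 1*576)/25)² = (705872 + 5093) - (2*(1/25)*(5 - 24 - 576))² = 710965 - (2*(1/25)*(-595))² = 710965 - (-238/5)² = 710965 - 1*56644/25 = 710965 - 56644/25 = 17717481/25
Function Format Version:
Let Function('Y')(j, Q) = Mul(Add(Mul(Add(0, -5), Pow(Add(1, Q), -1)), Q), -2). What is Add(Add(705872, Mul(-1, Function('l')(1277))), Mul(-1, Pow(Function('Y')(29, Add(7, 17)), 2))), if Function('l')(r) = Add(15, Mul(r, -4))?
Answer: Rational(17717481, 25) ≈ 7.0870e+5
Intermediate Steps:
Function('l')(r) = Add(15, Mul(-4, r))
Function('Y')(j, Q) = Add(Mul(-2, Q), Mul(10, Pow(Add(1, Q), -1))) (Function('Y')(j, Q) = Mul(Add(Mul(-5, Pow(Add(1, Q), -1)), Q), -2) = Mul(Add(Q, Mul(-5, Pow(Add(1, Q), -1))), -2) = Add(Mul(-2, Q), Mul(10, Pow(Add(1, Q), -1))))
Add(Add(705872, Mul(-1, Function('l')(1277))), Mul(-1, Pow(Function('Y')(29, Add(7, 17)), 2))) = Add(Add(705872, Mul(-1, Add(15, Mul(-4, 1277)))), Mul(-1, Pow(Mul(2, Pow(Add(1, Add(7, 17)), -1), Add(5, Mul(-1, Add(7, 17)), Mul(-1, Pow(Add(7, 17), 2)))), 2))) = Add(Add(705872, Mul(-1, Add(15, -5108))), Mul(-1, Pow(Mul(2, Pow(Add(1, 24), -1), Add(5, Mul(-1, 24), Mul(-1, Pow(24, 2)))), 2))) = Add(Add(705872, Mul(-1, -5093)), Mul(-1, Pow(Mul(2, Pow(25, -1), Add(5, -24, Mul(-1, 576))), 2))) = Add(Add(705872, 5093), Mul(-1, Pow(Mul(2, Rational(1, 25), Add(5, -24, -576)), 2))) = Add(710965, Mul(-1, Pow(Mul(2, Rational(1, 25), -595), 2))) = Add(710965, Mul(-1, Pow(Rational(-238, 5), 2))) = Add(710965, Mul(-1, Rational(56644, 25))) = Add(710965, Rational(-56644, 25)) = Rational(17717481, 25)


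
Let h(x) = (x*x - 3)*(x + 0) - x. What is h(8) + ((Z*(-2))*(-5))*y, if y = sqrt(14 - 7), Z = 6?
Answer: 480 + 60*sqrt(7) ≈ 638.75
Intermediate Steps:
y = sqrt(7) ≈ 2.6458
h(x) = -x + x*(-3 + x**2) (h(x) = (x**2 - 3)*x - x = (-3 + x**2)*x - x = x*(-3 + x**2) - x = -x + x*(-3 + x**2))
h(8) + ((Z*(-2))*(-5))*y = 8*(-4 + 8**2) + ((6*(-2))*(-5))*sqrt(7) = 8*(-4 + 64) + (-12*(-5))*sqrt(7) = 8*60 + 60*sqrt(7) = 480 + 60*sqrt(7)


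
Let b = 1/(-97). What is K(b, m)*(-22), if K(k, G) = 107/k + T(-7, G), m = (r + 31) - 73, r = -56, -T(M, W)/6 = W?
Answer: 215402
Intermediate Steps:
T(M, W) = -6*W
b = -1/97 ≈ -0.010309
m = -98 (m = (-56 + 31) - 73 = -25 - 73 = -98)
K(k, G) = -6*G + 107/k (K(k, G) = 107/k - 6*G = -6*G + 107/k)
K(b, m)*(-22) = (-6*(-98) + 107/(-1/97))*(-22) = (588 + 107*(-97))*(-22) = (588 - 10379)*(-22) = -9791*(-22) = 215402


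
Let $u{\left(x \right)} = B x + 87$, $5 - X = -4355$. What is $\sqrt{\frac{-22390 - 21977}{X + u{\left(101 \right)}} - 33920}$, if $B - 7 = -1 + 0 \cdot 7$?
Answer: $\frac{i \sqrt{866297067731}}{5053} \approx 184.2 i$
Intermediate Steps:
$B = 6$ ($B = 7 + \left(-1 + 0 \cdot 7\right) = 7 + \left(-1 + 0\right) = 7 - 1 = 6$)
$X = 4360$ ($X = 5 - -4355 = 5 + 4355 = 4360$)
$u{\left(x \right)} = 87 + 6 x$ ($u{\left(x \right)} = 6 x + 87 = 87 + 6 x$)
$\sqrt{\frac{-22390 - 21977}{X + u{\left(101 \right)}} - 33920} = \sqrt{\frac{-22390 - 21977}{4360 + \left(87 + 6 \cdot 101\right)} - 33920} = \sqrt{- \frac{44367}{4360 + \left(87 + 606\right)} - 33920} = \sqrt{- \frac{44367}{4360 + 693} - 33920} = \sqrt{- \frac{44367}{5053} - 33920} = \sqrt{- \frac{171442127}{5053}} = \frac{i \sqrt{866297067731}}{5053}$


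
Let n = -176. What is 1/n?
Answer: -1/176 ≈ -0.0056818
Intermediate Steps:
1/n = 1/(-176) = -1/176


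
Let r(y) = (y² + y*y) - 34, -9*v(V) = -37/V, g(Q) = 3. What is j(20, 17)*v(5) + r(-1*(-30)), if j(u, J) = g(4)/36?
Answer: 953677/540 ≈ 1766.1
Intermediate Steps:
j(u, J) = 1/12 (j(u, J) = 3/36 = 3*(1/36) = 1/12)
v(V) = 37/(9*V) (v(V) = -(-37)/(9*V) = 37/(9*V))
r(y) = -34 + 2*y² (r(y) = (y² + y²) - 34 = 2*y² - 34 = -34 + 2*y²)
j(20, 17)*v(5) + r(-1*(-30)) = ((37/9)/5)/12 + (-34 + 2*(-1*(-30))²) = ((37/9)*(⅕))/12 + (-34 + 2*30²) = (1/12)*(37/45) + (-34 + 2*900) = 37/540 + (-34 + 1800) = 37/540 + 1766 = 953677/540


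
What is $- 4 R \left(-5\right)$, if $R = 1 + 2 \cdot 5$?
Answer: $220$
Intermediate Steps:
$R = 11$ ($R = 1 + 10 = 11$)
$- 4 R \left(-5\right) = \left(-4\right) 11 \left(-5\right) = \left(-44\right) \left(-5\right) = 220$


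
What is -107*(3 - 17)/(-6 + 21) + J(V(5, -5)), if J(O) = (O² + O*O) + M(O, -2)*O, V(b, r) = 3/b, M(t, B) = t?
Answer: 7571/75 ≈ 100.95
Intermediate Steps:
J(O) = 3*O² (J(O) = (O² + O*O) + O*O = (O² + O²) + O² = 2*O² + O² = 3*O²)
-107*(3 - 17)/(-6 + 21) + J(V(5, -5)) = -107*(3 - 17)/(-6 + 21) + 3*(3/5)² = -(-1498)/15 + 3*(3*(⅕))² = -(-1498)/15 + 3*(⅗)² = -107*(-14/15) + 3*(9/25) = 1498/15 + 27/25 = 7571/75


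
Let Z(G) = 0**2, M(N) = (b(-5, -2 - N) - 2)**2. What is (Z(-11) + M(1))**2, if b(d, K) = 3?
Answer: 1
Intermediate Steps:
M(N) = 1 (M(N) = (3 - 2)**2 = 1**2 = 1)
Z(G) = 0
(Z(-11) + M(1))**2 = (0 + 1)**2 = 1**2 = 1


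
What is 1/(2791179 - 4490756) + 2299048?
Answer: 3907409102695/1699577 ≈ 2.2990e+6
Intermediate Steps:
1/(2791179 - 4490756) + 2299048 = 1/(-1699577) + 2299048 = -1/1699577 + 2299048 = 3907409102695/1699577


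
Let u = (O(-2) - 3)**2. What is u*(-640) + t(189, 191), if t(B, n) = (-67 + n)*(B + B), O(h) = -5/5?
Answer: 36632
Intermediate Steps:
O(h) = -1 (O(h) = -5*1/5 = -1)
u = 16 (u = (-1 - 3)**2 = (-4)**2 = 16)
t(B, n) = 2*B*(-67 + n) (t(B, n) = (-67 + n)*(2*B) = 2*B*(-67 + n))
u*(-640) + t(189, 191) = 16*(-640) + 2*189*(-67 + 191) = -10240 + 2*189*124 = -10240 + 46872 = 36632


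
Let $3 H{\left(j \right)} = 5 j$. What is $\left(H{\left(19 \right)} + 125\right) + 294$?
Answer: $\frac{1352}{3} \approx 450.67$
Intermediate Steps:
$H{\left(j \right)} = \frac{5 j}{3}$
$\left(H{\left(19 \right)} + 125\right) + 294 = \left(\frac{5}{3} \cdot 19 + 125\right) + 294 = \left(\frac{95}{3} + 125\right) + 294 = \frac{470}{3} + 294 = \frac{1352}{3}$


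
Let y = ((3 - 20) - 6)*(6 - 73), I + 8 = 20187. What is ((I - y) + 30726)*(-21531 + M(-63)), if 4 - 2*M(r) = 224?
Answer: -1068286324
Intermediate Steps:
I = 20179 (I = -8 + 20187 = 20179)
y = 1541 (y = (-17 - 6)*(-67) = -23*(-67) = 1541)
M(r) = -110 (M(r) = 2 - 1/2*224 = 2 - 112 = -110)
((I - y) + 30726)*(-21531 + M(-63)) = ((20179 - 1*1541) + 30726)*(-21531 - 110) = ((20179 - 1541) + 30726)*(-21641) = (18638 + 30726)*(-21641) = 49364*(-21641) = -1068286324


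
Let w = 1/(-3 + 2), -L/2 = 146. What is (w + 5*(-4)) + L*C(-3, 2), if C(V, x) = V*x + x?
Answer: 1147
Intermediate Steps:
L = -292 (L = -2*146 = -292)
C(V, x) = x + V*x
w = -1 (w = 1/(-1) = -1)
(w + 5*(-4)) + L*C(-3, 2) = (-1 + 5*(-4)) - 584*(1 - 3) = (-1 - 20) - 584*(-2) = -21 - 292*(-4) = -21 + 1168 = 1147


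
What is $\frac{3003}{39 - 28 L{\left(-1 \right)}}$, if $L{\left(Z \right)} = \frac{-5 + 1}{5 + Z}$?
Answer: $\frac{3003}{67} \approx 44.821$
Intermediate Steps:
$L{\left(Z \right)} = - \frac{4}{5 + Z}$
$\frac{3003}{39 - 28 L{\left(-1 \right)}} = \frac{3003}{39 - 28 \left(- \frac{4}{5 - 1}\right)} = \frac{3003}{39 - 28 \left(- \frac{4}{4}\right)} = \frac{3003}{39 - 28 \left(\left(-4\right) \frac{1}{4}\right)} = \frac{3003}{39 - -28} = \frac{3003}{39 + 28} = \frac{3003}{67}$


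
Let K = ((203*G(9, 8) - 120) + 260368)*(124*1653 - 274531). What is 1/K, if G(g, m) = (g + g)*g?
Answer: -1/20390107906 ≈ -4.9043e-11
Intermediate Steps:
G(g, m) = 2*g² (G(g, m) = (2*g)*g = 2*g²)
K = -20390107906 (K = ((203*(2*9²) - 120) + 260368)*(124*1653 - 274531) = ((203*(2*81) - 120) + 260368)*(204972 - 274531) = ((203*162 - 120) + 260368)*(-69559) = ((32886 - 120) + 260368)*(-69559) = (32766 + 260368)*(-69559) = 293134*(-69559) = -20390107906)
1/K = 1/(-20390107906) = -1/20390107906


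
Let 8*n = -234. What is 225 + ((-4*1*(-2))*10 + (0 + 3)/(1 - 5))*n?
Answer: -33489/16 ≈ -2093.1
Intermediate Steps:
n = -117/4 (n = (1/8)*(-234) = -117/4 ≈ -29.250)
225 + ((-4*1*(-2))*10 + (0 + 3)/(1 - 5))*n = 225 + ((-4*1*(-2))*10 + (0 + 3)/(1 - 5))*(-117/4) = 225 + (-4*(-2)*10 + 3/(-4))*(-117/4) = 225 + (8*10 + 3*(-1/4))*(-117/4) = 225 + (80 - 3/4)*(-117/4) = 225 + (317/4)*(-117/4) = 225 - 37089/16 = -33489/16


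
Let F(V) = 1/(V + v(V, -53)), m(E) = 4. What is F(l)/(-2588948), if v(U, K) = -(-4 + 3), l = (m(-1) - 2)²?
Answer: -1/12944740 ≈ -7.7251e-8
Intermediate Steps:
l = 4 (l = (4 - 2)² = 2² = 4)
v(U, K) = 1 (v(U, K) = -1*(-1) = 1)
F(V) = 1/(1 + V) (F(V) = 1/(V + 1) = 1/(1 + V))
F(l)/(-2588948) = 1/((1 + 4)*(-2588948)) = -1/2588948/5 = (⅕)*(-1/2588948) = -1/12944740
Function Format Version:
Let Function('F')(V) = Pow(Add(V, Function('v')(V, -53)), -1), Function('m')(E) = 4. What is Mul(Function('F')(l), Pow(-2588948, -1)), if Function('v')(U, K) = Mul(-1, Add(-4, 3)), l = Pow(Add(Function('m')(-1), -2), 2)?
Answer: Rational(-1, 12944740) ≈ -7.7251e-8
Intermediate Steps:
l = 4 (l = Pow(Add(4, -2), 2) = Pow(2, 2) = 4)
Function('v')(U, K) = 1 (Function('v')(U, K) = Mul(-1, -1) = 1)
Function('F')(V) = Pow(Add(1, V), -1) (Function('F')(V) = Pow(Add(V, 1), -1) = Pow(Add(1, V), -1))
Mul(Function('F')(l), Pow(-2588948, -1)) = Mul(Pow(Add(1, 4), -1), Pow(-2588948, -1)) = Mul(Pow(5, -1), Rational(-1, 2588948)) = Mul(Rational(1, 5), Rational(-1, 2588948)) = Rational(-1, 12944740)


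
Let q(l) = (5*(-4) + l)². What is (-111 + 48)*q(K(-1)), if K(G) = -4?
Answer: -36288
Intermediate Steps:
q(l) = (-20 + l)²
(-111 + 48)*q(K(-1)) = (-111 + 48)*(-20 - 4)² = -63*(-24)² = -63*576 = -36288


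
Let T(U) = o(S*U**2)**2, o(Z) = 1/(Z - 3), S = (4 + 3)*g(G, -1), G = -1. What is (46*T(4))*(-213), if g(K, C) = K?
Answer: -426/575 ≈ -0.74087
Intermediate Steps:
S = -7 (S = (4 + 3)*(-1) = 7*(-1) = -7)
o(Z) = 1/(-3 + Z)
T(U) = (-3 - 7*U**2)**(-2) (T(U) = (1/(-3 - 7*U**2))**2 = (-3 - 7*U**2)**(-2))
(46*T(4))*(-213) = (46/(3 + 7*4**2)**2)*(-213) = (46/(3 + 7*16)**2)*(-213) = (46/(3 + 112)**2)*(-213) = (46/115**2)*(-213) = (46*(1/13225))*(-213) = (2/575)*(-213) = -426/575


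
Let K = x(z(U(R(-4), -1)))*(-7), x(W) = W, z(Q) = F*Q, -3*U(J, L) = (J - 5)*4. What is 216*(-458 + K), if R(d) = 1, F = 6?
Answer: -147312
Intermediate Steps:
U(J, L) = 20/3 - 4*J/3 (U(J, L) = -(J - 5)*4/3 = -(-5 + J)*4/3 = -(-20 + 4*J)/3 = 20/3 - 4*J/3)
z(Q) = 6*Q
K = -224 (K = (6*(20/3 - 4/3*1))*(-7) = (6*(20/3 - 4/3))*(-7) = (6*(16/3))*(-7) = 32*(-7) = -224)
216*(-458 + K) = 216*(-458 - 224) = 216*(-682) = -147312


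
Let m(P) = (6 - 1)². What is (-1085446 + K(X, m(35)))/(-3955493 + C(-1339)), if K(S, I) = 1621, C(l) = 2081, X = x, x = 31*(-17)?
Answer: 120425/439268 ≈ 0.27415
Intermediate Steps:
x = -527
X = -527
m(P) = 25 (m(P) = 5² = 25)
(-1085446 + K(X, m(35)))/(-3955493 + C(-1339)) = (-1085446 + 1621)/(-3955493 + 2081) = -1083825/(-3953412) = -1083825*(-1/3953412) = 120425/439268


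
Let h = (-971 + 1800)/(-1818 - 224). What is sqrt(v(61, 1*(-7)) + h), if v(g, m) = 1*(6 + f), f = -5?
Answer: sqrt(2476946)/2042 ≈ 0.77073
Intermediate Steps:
v(g, m) = 1 (v(g, m) = 1*(6 - 5) = 1*1 = 1)
h = -829/2042 (h = 829/(-2042) = 829*(-1/2042) = -829/2042 ≈ -0.40597)
sqrt(v(61, 1*(-7)) + h) = sqrt(1 - 829/2042) = sqrt(1213/2042) = sqrt(2476946)/2042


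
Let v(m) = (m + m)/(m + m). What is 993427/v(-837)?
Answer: 993427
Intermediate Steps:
v(m) = 1 (v(m) = (2*m)/((2*m)) = (2*m)*(1/(2*m)) = 1)
993427/v(-837) = 993427/1 = 993427*1 = 993427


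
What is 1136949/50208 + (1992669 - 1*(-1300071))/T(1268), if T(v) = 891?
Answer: 560050207/150624 ≈ 3718.2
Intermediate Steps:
1136949/50208 + (1992669 - 1*(-1300071))/T(1268) = 1136949/50208 + (1992669 - 1*(-1300071))/891 = 1136949*(1/50208) + (1992669 + 1300071)*(1/891) = 378983/16736 + 3292740*(1/891) = 378983/16736 + 33260/9 = 560050207/150624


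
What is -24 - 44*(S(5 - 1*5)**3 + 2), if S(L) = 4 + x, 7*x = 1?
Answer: -1111532/343 ≈ -3240.6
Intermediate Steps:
x = 1/7 (x = (1/7)*1 = 1/7 ≈ 0.14286)
S(L) = 29/7 (S(L) = 4 + 1/7 = 29/7)
-24 - 44*(S(5 - 1*5)**3 + 2) = -24 - 44*((29/7)**3 + 2) = -24 - 44*(24389/343 + 2) = -24 - 44*25075/343 = -24 - 1103300/343 = -1111532/343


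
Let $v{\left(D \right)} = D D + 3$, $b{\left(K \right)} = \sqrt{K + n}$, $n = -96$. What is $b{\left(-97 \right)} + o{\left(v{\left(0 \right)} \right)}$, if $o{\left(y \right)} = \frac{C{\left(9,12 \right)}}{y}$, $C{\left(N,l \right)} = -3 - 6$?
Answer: $-3 + i \sqrt{193} \approx -3.0 + 13.892 i$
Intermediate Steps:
$C{\left(N,l \right)} = -9$
$b{\left(K \right)} = \sqrt{-96 + K}$ ($b{\left(K \right)} = \sqrt{K - 96} = \sqrt{-96 + K}$)
$v{\left(D \right)} = 3 + D^{2}$ ($v{\left(D \right)} = D^{2} + 3 = 3 + D^{2}$)
$o{\left(y \right)} = - \frac{9}{y}$
$b{\left(-97 \right)} + o{\left(v{\left(0 \right)} \right)} = \sqrt{-96 - 97} - \frac{9}{3 + 0^{2}} = \sqrt{-193} - \frac{9}{3 + 0} = i \sqrt{193} - \frac{9}{3} = i \sqrt{193} - 3 = -3 + i \sqrt{193}$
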